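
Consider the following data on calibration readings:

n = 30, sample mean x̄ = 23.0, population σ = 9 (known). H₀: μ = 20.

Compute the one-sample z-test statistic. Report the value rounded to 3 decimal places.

test statistic = 1.826

SE = σ/√n = 9/√30 = 1.6432
z = (x̄−μ₀)/SE = (23.0−20)/1.6432 = 1.8257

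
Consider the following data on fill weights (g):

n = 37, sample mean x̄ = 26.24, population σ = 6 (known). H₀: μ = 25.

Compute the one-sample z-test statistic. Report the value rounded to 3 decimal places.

SE = σ/√n = 6/√37 = 0.9864
z = (x̄−μ₀)/SE = (26.24−25)/0.9864 = 1.2571

test statistic = 1.257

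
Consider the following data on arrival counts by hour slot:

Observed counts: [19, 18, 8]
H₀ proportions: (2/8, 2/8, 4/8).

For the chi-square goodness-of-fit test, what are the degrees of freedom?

degrees of freedom = 2

df = k − 1 = 3 − 1 = 2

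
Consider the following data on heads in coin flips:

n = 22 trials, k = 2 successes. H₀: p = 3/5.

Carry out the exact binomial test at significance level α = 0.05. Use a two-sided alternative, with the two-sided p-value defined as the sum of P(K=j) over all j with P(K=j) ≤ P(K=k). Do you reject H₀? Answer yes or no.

reject H₀: yes

Exact binomial: n=22, k=2, p₀=3/5=0.6000
P(X=j) = C(n,j)·p₀^j·(1−p₀)^(n−j); p = Σ P(X=j) over j with P(X=j) ≤ P(X=2)
p-value (two-sided) = 0.00000
At α=0.05: p < α → reject H₀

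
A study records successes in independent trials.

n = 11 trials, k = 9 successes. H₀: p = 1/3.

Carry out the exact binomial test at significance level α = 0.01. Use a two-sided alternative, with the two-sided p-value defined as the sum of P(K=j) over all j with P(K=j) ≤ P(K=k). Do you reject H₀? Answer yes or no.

reject H₀: yes

Exact binomial: n=11, k=9, p₀=1/3=0.3333
P(X=j) = C(n,j)·p₀^j·(1−p₀)^(n−j); p = Σ P(X=j) over j with P(X=j) ≤ P(X=9)
p-value (two-sided) = 0.00137
At α=0.01: p < α → reject H₀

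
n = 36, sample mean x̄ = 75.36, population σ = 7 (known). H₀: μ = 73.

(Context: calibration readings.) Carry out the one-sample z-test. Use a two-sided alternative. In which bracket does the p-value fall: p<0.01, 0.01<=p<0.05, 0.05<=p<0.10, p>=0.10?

p-value bracket: 0.01<=p<0.05

SE = σ/√n = 7/√36 = 1.1667
z = (x̄−μ₀)/SE = (75.36−73)/1.1667 = 2.0229
p-value (two-sided) = 0.04309
→ bracket: 0.01<=p<0.05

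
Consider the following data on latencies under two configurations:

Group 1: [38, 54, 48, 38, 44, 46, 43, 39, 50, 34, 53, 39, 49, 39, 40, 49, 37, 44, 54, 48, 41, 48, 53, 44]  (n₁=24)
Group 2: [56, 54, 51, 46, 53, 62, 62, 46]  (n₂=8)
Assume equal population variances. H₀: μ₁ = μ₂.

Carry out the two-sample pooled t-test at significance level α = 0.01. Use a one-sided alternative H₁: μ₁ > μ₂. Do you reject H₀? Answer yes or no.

reject H₀: no

x̄₁=44.667, s₁=5.939, n₁=24
x̄₂=53.750, s₂=6.205, n₂=8
s_p² = [23·5.939² + 7·6.205²]/30 = 36.0278
SE = √(s_p²·(1/24+1/8)) = 2.4504
t = (44.667−53.750)/2.4504 = -3.7068
df = 30
p-value (one-sided, H₁ greater) = 0.99958
At α=0.01: p ≥ α → fail to reject H₀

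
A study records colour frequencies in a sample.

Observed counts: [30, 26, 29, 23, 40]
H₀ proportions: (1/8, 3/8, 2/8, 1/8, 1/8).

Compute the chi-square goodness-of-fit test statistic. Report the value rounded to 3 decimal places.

test statistic = 50.640

n = 148; E_i = n·p_i = [18.50, 55.50, 37.00, 18.50, 18.50]
χ² = (30−18.50)²/18.50 + (26−55.50)²/55.50 + (29−37.00)²/37.00 + (23−18.50)²/18.50 + (40−18.50)²/18.50 = 50.6396
df = 4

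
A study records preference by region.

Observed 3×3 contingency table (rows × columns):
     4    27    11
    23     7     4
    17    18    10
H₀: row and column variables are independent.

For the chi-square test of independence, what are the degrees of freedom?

degrees of freedom = 4

df = (r−1)(c−1) = (3−1)·(3−1) = 4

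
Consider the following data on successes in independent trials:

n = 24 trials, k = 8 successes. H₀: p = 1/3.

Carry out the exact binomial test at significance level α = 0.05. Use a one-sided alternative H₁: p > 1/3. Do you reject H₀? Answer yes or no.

reject H₀: no

Exact binomial: n=24, k=8, p₀=1/3=0.3333
P(X≥8) from Σ C(n,i)·p₀^i·(1−p₀)^(n−i)
p-value (one-sided, H₁ greater) = 0.57620
At α=0.05: p ≥ α → fail to reject H₀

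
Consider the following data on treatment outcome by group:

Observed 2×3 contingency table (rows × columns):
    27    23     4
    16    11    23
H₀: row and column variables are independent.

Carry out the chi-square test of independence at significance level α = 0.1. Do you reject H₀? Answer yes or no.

Row totals [54, 50], col totals [43, 34, 27], n=104
χ² = (27−22.33)²/22.33 + (23−17.65)²/17.65 + (4−14.02)²/14.02 + (16−20.67)²/20.67 + (11−16.35)²/16.35 + (23−12.98)²/12.98 = 20.2958
df = 2
p-value (upper-tail) = 0.00004
At α=0.1: p < α → reject H₀

reject H₀: yes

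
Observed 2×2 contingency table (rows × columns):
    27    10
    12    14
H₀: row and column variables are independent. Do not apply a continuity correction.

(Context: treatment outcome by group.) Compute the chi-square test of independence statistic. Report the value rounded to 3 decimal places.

test statistic = 4.657

Row totals [37, 26], col totals [39, 24], n=63
χ² = (27−22.90)²/22.90 + (10−14.10)²/14.10 + (12−16.10)²/16.10 + (14−9.90)²/9.90 = 4.6572
df = 1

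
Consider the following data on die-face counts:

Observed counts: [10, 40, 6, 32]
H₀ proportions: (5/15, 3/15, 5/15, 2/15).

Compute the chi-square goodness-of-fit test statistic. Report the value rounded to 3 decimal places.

test statistic = 94.818

n = 88; E_i = n·p_i = [29.33, 17.60, 29.33, 11.73]
χ² = (10−29.33)²/29.33 + (40−17.60)²/17.60 + (6−29.33)²/29.33 + (32−11.73)²/11.73 = 94.8182
df = 3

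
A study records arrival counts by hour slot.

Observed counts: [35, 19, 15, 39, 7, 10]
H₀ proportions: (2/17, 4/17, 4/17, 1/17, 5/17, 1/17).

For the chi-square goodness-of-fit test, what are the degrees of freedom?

degrees of freedom = 5

df = k − 1 = 6 − 1 = 5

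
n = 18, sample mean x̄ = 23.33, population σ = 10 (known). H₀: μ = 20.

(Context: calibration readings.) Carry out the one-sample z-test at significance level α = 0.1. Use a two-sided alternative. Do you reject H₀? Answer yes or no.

reject H₀: no

SE = σ/√n = 10/√18 = 2.3570
z = (x̄−μ₀)/SE = (23.33−20)/2.3570 = 1.4128
p-value (two-sided) = 0.15771
At α=0.1: p ≥ α → fail to reject H₀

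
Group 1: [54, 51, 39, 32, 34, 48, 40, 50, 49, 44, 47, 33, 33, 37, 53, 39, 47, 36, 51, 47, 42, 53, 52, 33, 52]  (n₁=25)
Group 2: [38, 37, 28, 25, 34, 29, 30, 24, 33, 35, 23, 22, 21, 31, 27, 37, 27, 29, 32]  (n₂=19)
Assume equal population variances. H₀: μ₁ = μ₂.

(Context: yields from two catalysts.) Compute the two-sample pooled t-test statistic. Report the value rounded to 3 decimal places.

x̄₁=43.840, s₁=7.587, n₁=25
x̄₂=29.579, s₂=5.231, n₂=19
s_p² = [24·7.587² + 18·5.231²]/42 = 44.6188
SE = √(s_p²·(1/25+1/19)) = 2.0330
t = (43.840−29.579)/2.0330 = 7.0148
df = 42

test statistic = 7.015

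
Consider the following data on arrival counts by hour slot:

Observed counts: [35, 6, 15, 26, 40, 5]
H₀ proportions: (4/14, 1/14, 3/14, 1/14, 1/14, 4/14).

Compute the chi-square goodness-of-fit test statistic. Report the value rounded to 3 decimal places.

test statistic = 170.583

n = 127; E_i = n·p_i = [36.29, 9.07, 27.21, 9.07, 9.07, 36.29]
χ² = (35−36.29)²/36.29 + (6−9.07)²/9.07 + (15−27.21)²/27.21 + (26−9.07)²/9.07 + (40−9.07)²/9.07 + (5−36.29)²/36.29 = 170.5827
df = 5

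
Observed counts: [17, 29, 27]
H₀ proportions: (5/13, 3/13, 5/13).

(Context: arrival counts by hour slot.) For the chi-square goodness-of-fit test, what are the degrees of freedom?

df = k − 1 = 3 − 1 = 2

degrees of freedom = 2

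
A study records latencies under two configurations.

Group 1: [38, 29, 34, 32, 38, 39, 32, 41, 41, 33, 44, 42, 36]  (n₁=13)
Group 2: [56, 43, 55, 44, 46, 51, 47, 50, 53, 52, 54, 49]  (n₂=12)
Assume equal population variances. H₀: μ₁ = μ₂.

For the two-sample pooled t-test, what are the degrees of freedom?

df = n₁ + n₂ − 2 = 13 + 12 − 2 = 23

degrees of freedom = 23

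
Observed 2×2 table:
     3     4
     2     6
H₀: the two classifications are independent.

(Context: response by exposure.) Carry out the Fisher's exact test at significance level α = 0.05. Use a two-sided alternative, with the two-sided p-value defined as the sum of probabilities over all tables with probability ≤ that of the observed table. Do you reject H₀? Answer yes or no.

Margins: r₁=7, r₂=8, c₁=5, c₂=10, n=15
p_obs = C(7,3)·C(8,2)/C(15,5); sum pmf over tables with pmf ≤ p_obs
p-value (two-sided) = 0.60839
At α=0.05: p ≥ α → fail to reject H₀

reject H₀: no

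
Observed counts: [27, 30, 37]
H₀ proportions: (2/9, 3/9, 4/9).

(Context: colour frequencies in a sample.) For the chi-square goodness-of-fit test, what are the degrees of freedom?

df = k − 1 = 3 − 1 = 2

degrees of freedom = 2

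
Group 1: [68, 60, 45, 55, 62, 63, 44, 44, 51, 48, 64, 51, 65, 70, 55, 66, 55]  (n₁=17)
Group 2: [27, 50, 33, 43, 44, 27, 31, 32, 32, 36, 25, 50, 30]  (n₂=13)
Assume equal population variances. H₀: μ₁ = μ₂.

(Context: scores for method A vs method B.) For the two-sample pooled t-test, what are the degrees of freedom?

df = n₁ + n₂ − 2 = 17 + 13 − 2 = 28

degrees of freedom = 28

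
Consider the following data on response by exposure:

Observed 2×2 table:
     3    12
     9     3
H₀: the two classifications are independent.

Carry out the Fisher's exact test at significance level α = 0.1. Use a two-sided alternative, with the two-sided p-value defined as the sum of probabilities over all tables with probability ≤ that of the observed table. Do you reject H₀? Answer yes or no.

reject H₀: yes

Margins: r₁=15, r₂=12, c₁=12, c₂=15, n=27
p_obs = C(15,3)·C(12,9)/C(27,12); sum pmf over tables with pmf ≤ p_obs
p-value (two-sided) = 0.00714
At α=0.1: p < α → reject H₀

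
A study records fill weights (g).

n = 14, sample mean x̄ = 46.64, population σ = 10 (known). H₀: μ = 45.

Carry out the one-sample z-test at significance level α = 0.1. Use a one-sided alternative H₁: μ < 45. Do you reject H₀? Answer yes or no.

reject H₀: no

SE = σ/√n = 10/√14 = 2.6726
z = (x̄−μ₀)/SE = (46.64−45)/2.6726 = 0.6136
p-value (one-sided, H₁ less) = 0.73027
At α=0.1: p ≥ α → fail to reject H₀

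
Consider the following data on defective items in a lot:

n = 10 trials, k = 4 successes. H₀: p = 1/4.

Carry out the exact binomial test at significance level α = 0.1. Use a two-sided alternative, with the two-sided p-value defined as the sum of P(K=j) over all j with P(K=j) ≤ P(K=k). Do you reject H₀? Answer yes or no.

Exact binomial: n=10, k=4, p₀=1/4=0.2500
P(X=j) = C(n,j)·p₀^j·(1−p₀)^(n−j); p = Σ P(X=j) over j with P(X=j) ≤ P(X=4)
p-value (two-sided) = 0.28044
At α=0.1: p ≥ α → fail to reject H₀

reject H₀: no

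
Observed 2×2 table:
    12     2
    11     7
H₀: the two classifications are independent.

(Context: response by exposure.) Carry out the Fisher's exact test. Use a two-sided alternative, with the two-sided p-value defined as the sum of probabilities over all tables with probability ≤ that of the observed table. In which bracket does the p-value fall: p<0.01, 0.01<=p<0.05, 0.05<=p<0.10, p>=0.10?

p-value bracket: p>=0.10

Margins: r₁=14, r₂=18, c₁=23, c₂=9, n=32
p_obs = C(14,12)·C(18,11)/C(32,23); sum pmf over tables with pmf ≤ p_obs
p-value (two-sided) = 0.23491
→ bracket: p>=0.10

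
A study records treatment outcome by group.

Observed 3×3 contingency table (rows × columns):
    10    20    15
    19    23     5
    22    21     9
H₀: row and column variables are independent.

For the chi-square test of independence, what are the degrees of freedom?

df = (r−1)(c−1) = (3−1)·(3−1) = 4

degrees of freedom = 4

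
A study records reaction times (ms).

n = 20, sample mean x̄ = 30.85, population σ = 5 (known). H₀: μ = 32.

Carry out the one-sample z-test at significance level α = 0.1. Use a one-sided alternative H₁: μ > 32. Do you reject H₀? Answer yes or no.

reject H₀: no

SE = σ/√n = 5/√20 = 1.1180
z = (x̄−μ₀)/SE = (30.85−32)/1.1180 = -1.0286
p-value (one-sided, H₁ greater) = 0.84816
At α=0.1: p ≥ α → fail to reject H₀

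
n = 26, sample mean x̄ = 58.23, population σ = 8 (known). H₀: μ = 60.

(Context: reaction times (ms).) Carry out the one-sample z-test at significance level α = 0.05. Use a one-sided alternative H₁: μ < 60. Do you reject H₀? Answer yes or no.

reject H₀: no

SE = σ/√n = 8/√26 = 1.5689
z = (x̄−μ₀)/SE = (58.23−60)/1.5689 = -1.1282
p-value (one-sided, H₁ less) = 0.12963
At α=0.05: p ≥ α → fail to reject H₀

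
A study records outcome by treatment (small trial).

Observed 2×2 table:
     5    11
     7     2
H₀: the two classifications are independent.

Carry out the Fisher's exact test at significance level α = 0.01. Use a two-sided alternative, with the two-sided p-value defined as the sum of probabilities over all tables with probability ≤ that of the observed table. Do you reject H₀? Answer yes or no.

reject H₀: no

Margins: r₁=16, r₂=9, c₁=12, c₂=13, n=25
p_obs = C(16,5)·C(9,7)/C(25,12); sum pmf over tables with pmf ≤ p_obs
p-value (two-sided) = 0.04141
At α=0.01: p ≥ α → fail to reject H₀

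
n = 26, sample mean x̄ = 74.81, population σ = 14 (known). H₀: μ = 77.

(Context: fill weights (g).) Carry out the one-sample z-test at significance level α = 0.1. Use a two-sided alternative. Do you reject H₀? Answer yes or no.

SE = σ/√n = 14/√26 = 2.7456
z = (x̄−μ₀)/SE = (74.81−77)/2.7456 = -0.7976
p-value (two-sided) = 0.42508
At α=0.1: p ≥ α → fail to reject H₀

reject H₀: no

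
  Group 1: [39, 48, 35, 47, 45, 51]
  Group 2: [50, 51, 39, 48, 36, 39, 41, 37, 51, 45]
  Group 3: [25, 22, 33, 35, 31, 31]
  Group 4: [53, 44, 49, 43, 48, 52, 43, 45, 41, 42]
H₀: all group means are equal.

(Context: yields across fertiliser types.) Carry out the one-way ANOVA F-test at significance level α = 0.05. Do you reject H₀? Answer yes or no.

reject H₀: yes

Group means [44.17, 43.70, 29.50, 46.00], grand mean 41.844
SSB = Σnᵢ(x̄ᵢ−x̄)² = 1153.785; SSW = ΣΣ(x−x̄ᵢ)² = 788.433
MSB = 1153.785/3 = 384.5951; MSW = 788.433/28 = 28.1583
F = MSB/MSW = 13.6583
df = (3, 28)
p-value (upper-tail) = 0.00001
At α=0.05: p < α → reject H₀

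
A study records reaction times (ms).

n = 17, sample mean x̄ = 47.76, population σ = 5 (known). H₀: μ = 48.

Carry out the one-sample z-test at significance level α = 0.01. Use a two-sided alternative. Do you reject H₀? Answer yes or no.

reject H₀: no

SE = σ/√n = 5/√17 = 1.2127
z = (x̄−μ₀)/SE = (47.76−48)/1.2127 = -0.1979
p-value (two-sided) = 0.84312
At α=0.01: p ≥ α → fail to reject H₀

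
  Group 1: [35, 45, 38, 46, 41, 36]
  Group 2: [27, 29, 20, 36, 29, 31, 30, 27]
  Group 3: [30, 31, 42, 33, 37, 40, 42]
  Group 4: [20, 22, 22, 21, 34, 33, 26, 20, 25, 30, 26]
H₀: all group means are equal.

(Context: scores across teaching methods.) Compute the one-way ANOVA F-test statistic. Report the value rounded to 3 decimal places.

test statistic = 15.540

Group means [40.17, 28.62, 36.43, 25.36], grand mean 31.375
SSB = Σnᵢ(x̄ᵢ−x̄)² = 1100.532; SSW = ΣΣ(x−x̄ᵢ)² = 660.968
MSB = 1100.532/3 = 366.8440; MSW = 660.968/28 = 23.6060
F = MSB/MSW = 15.5403
df = (3, 28)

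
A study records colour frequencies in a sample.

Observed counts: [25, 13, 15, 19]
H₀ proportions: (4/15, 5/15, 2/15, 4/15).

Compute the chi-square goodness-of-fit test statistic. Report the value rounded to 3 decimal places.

test statistic = 9.833

n = 72; E_i = n·p_i = [19.20, 24.00, 9.60, 19.20]
χ² = (25−19.20)²/19.20 + (13−24.00)²/24.00 + (15−9.60)²/9.60 + (19−19.20)²/19.20 = 9.8333
df = 3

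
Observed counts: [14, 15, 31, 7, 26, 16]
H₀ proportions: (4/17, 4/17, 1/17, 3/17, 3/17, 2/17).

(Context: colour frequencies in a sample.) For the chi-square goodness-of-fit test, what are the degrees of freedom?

df = k − 1 = 6 − 1 = 5

degrees of freedom = 5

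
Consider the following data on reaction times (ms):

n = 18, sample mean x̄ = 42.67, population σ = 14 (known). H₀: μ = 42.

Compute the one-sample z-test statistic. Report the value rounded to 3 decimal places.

SE = σ/√n = 14/√18 = 3.2998
z = (x̄−μ₀)/SE = (42.67−42)/3.2998 = 0.2030

test statistic = 0.203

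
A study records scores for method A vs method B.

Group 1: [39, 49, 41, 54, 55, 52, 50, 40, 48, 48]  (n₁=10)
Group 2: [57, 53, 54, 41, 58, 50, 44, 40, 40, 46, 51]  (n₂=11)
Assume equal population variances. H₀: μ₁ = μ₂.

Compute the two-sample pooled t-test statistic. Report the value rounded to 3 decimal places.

test statistic = -0.345

x̄₁=47.600, s₁=5.758, n₁=10
x̄₂=48.545, s₂=6.699, n₂=11
s_p² = [9·5.758² + 10·6.699²]/19 = 39.3225
SE = √(s_p²·(1/10+1/11)) = 2.7399
t = (47.600−48.545)/2.7399 = -0.3451
df = 19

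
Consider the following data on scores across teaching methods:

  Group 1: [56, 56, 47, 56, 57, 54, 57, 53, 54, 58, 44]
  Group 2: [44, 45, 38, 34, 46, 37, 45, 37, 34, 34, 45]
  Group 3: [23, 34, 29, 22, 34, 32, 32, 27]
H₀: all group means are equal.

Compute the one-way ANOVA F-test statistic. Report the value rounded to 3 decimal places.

test statistic = 64.464

Group means [53.82, 39.91, 29.12], grand mean 42.133
SSB = Σnᵢ(x̄ᵢ−x̄)² = 2910.046; SSW = ΣΣ(x−x̄ᵢ)² = 609.420
MSB = 2910.046/2 = 1455.0231; MSW = 609.420/27 = 22.5711
F = MSB/MSW = 64.4639
df = (2, 27)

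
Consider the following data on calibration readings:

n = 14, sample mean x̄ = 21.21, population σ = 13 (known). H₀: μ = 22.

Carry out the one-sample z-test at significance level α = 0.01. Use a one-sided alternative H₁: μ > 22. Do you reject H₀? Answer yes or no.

reject H₀: no

SE = σ/√n = 13/√14 = 3.4744
z = (x̄−μ₀)/SE = (21.21−22)/3.4744 = -0.2274
p-value (one-sided, H₁ greater) = 0.58993
At α=0.01: p ≥ α → fail to reject H₀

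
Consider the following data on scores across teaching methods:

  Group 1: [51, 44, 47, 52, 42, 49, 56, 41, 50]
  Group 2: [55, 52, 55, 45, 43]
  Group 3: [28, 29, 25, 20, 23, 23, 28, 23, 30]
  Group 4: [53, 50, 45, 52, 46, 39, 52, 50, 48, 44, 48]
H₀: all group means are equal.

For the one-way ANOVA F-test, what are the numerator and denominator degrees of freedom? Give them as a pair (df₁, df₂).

degrees of freedom = [3, 30]

k = 4 groups, N = 34 total
df = (k−1, N−k) = (4−1, 34−4) = (3, 30)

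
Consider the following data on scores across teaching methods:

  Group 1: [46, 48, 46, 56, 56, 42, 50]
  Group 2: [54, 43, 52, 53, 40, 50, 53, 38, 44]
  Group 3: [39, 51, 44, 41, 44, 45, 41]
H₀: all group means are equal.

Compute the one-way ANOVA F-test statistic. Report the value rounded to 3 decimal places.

test statistic = 2.031

Group means [49.14, 47.44, 43.57], grand mean 46.783
SSB = Σnᵢ(x̄ᵢ−x̄)² = 115.119; SSW = ΣΣ(x−x̄ᵢ)² = 566.794
MSB = 115.119/2 = 57.5597; MSW = 566.794/20 = 28.3397
F = MSB/MSW = 2.0311
df = (2, 20)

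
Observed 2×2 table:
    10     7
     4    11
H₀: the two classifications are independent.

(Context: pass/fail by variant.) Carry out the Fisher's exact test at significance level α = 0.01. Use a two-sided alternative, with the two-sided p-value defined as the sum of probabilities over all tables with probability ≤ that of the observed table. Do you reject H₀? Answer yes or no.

reject H₀: no

Margins: r₁=17, r₂=15, c₁=14, c₂=18, n=32
p_obs = C(17,10)·C(15,4)/C(32,14); sum pmf over tables with pmf ≤ p_obs
p-value (two-sided) = 0.08697
At α=0.01: p ≥ α → fail to reject H₀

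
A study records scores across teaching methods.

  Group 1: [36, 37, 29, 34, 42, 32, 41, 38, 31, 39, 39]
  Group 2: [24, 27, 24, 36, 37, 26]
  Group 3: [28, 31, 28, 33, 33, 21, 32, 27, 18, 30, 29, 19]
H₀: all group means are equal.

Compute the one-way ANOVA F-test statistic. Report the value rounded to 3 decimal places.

test statistic = 9.315

Group means [36.18, 29.00, 27.42], grand mean 31.069
SSB = Σnᵢ(x̄ᵢ−x̄)² = 473.309; SSW = ΣΣ(x−x̄ᵢ)² = 660.553
MSB = 473.309/2 = 236.6545; MSW = 660.553/26 = 25.4059
F = MSB/MSW = 9.3149
df = (2, 26)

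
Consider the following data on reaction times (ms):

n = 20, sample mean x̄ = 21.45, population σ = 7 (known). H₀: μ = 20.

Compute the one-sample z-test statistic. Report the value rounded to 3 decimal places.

SE = σ/√n = 7/√20 = 1.5652
z = (x̄−μ₀)/SE = (21.45−20)/1.5652 = 0.9264

test statistic = 0.926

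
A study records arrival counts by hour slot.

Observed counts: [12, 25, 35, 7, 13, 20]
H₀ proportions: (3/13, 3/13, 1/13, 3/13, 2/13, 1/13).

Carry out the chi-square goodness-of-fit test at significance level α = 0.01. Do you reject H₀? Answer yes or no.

reject H₀: yes

n = 112; E_i = n·p_i = [25.85, 25.85, 8.62, 25.85, 17.23, 8.62]
χ² = (12−25.85)²/25.85 + (25−25.85)²/25.85 + (35−8.62)²/8.62 + (7−25.85)²/25.85 + (13−17.23)²/17.23 + (20−8.62)²/8.62 = 118.0729
df = 5
p-value (upper-tail) = 0.00000
At α=0.01: p < α → reject H₀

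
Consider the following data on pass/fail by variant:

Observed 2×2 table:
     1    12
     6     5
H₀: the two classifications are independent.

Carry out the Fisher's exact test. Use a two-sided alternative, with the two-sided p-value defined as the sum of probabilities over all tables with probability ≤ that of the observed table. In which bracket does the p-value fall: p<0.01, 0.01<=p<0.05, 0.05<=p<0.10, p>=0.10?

p-value bracket: 0.01<=p<0.05

Margins: r₁=13, r₂=11, c₁=7, c₂=17, n=24
p_obs = C(13,1)·C(11,6)/C(24,7); sum pmf over tables with pmf ≤ p_obs
p-value (two-sided) = 0.02326
→ bracket: 0.01<=p<0.05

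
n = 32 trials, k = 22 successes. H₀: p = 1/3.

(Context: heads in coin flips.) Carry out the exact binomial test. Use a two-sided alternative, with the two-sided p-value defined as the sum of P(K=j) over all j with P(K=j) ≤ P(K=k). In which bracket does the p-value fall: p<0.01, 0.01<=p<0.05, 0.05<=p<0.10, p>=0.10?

p-value bracket: p<0.01

Exact binomial: n=32, k=22, p₀=1/3=0.3333
P(X=j) = C(n,j)·p₀^j·(1−p₀)^(n−j); p = Σ P(X=j) over j with P(X=j) ≤ P(X=22)
p-value (two-sided) = 0.00005
→ bracket: p<0.01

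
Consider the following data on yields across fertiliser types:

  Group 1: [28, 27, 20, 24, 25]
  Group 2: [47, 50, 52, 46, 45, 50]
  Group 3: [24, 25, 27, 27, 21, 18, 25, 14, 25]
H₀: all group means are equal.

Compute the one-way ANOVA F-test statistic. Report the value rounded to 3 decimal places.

Group means [24.80, 48.33, 22.89], grand mean 31.000
SSB = Σnᵢ(x̄ᵢ−x̄)² = 2586.978; SSW = ΣΣ(x−x̄ᵢ)² = 231.022
MSB = 2586.978/2 = 1293.4889; MSW = 231.022/17 = 13.5895
F = MSB/MSW = 95.1827
df = (2, 17)

test statistic = 95.183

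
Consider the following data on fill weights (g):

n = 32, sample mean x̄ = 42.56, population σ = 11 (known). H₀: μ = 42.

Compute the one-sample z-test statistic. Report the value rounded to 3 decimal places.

test statistic = 0.288

SE = σ/√n = 11/√32 = 1.9445
z = (x̄−μ₀)/SE = (42.56−42)/1.9445 = 0.2880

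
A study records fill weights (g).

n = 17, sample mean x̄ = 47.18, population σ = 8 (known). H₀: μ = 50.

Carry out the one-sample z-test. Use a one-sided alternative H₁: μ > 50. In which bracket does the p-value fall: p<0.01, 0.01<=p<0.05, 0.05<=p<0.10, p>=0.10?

SE = σ/√n = 8/√17 = 1.9403
z = (x̄−μ₀)/SE = (47.18−50)/1.9403 = -1.4534
p-value (one-sided, H₁ greater) = 0.92694
→ bracket: p>=0.10

p-value bracket: p>=0.10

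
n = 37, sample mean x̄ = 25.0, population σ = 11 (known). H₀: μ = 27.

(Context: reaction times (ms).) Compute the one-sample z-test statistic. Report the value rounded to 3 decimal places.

SE = σ/√n = 11/√37 = 1.8084
z = (x̄−μ₀)/SE = (25.0−27)/1.8084 = -1.1060

test statistic = -1.106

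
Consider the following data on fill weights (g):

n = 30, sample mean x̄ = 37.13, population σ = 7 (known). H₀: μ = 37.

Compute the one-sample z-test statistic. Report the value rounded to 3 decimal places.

test statistic = 0.102

SE = σ/√n = 7/√30 = 1.2780
z = (x̄−μ₀)/SE = (37.13−37)/1.2780 = 0.1017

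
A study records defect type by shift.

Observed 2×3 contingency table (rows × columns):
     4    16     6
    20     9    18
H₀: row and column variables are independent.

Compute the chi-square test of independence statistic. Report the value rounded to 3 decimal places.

Row totals [26, 47], col totals [24, 25, 24], n=73
χ² = (4−8.55)²/8.55 + (16−8.90)²/8.90 + (6−8.55)²/8.55 + (20−15.45)²/15.45 + (9−16.10)²/16.10 + (18−15.45)²/15.45 = 13.7211
df = 2

test statistic = 13.721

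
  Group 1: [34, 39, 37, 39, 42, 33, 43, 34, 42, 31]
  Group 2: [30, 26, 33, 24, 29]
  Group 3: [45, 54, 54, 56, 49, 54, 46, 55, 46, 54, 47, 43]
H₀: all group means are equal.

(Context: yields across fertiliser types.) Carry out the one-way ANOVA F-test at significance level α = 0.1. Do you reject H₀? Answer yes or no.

Group means [37.40, 28.40, 50.25], grand mean 41.444
SSB = Σnᵢ(x̄ᵢ−x̄)² = 1944.817; SSW = ΣΣ(x−x̄ᵢ)² = 451.850
MSB = 1944.817/2 = 972.4083; MSW = 451.850/24 = 18.8271
F = MSB/MSW = 51.6494
df = (2, 24)
p-value (upper-tail) = 0.00000
At α=0.1: p < α → reject H₀

reject H₀: yes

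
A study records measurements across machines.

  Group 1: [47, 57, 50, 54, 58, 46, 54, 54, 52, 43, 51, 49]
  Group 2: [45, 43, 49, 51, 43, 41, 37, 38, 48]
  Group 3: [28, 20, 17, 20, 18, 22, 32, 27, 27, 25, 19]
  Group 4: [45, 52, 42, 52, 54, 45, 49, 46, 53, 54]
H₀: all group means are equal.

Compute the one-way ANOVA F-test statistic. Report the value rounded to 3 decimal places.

Group means [51.25, 43.89, 23.18, 49.20], grand mean 41.833
SSB = Σnᵢ(x̄ᵢ−x̄)² = 5471.458; SSW = ΣΣ(x−x̄ᵢ)² = 820.375
MSB = 5471.458/3 = 1823.8194; MSW = 820.375/38 = 21.5888
F = MSB/MSW = 84.4798
df = (3, 38)

test statistic = 84.480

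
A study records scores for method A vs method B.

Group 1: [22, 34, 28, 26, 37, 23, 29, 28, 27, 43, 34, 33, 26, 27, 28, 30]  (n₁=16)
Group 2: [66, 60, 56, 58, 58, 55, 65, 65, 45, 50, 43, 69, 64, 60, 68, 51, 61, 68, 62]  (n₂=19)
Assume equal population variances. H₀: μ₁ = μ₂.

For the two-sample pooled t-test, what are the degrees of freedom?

df = n₁ + n₂ − 2 = 16 + 19 − 2 = 33

degrees of freedom = 33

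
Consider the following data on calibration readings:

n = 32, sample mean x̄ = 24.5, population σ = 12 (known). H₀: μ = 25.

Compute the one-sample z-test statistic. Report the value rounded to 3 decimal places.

SE = σ/√n = 12/√32 = 2.1213
z = (x̄−μ₀)/SE = (24.5−25)/2.1213 = -0.2357

test statistic = -0.236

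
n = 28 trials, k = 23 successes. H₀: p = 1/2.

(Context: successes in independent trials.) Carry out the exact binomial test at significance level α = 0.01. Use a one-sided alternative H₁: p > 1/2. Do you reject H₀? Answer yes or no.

reject H₀: yes

Exact binomial: n=28, k=23, p₀=1/2=0.5000
P(X≥23) from Σ C(n,i)·p₀^i·(1−p₀)^(n−i)
p-value (one-sided, H₁ greater) = 0.00046
At α=0.01: p < α → reject H₀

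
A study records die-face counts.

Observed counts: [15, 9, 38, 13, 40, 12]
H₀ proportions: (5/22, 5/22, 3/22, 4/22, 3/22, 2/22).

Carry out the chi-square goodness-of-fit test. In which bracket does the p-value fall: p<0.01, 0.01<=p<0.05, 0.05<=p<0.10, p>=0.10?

p-value bracket: p<0.01

n = 127; E_i = n·p_i = [28.86, 28.86, 17.32, 23.09, 17.32, 11.55]
χ² = (15−28.86)²/28.86 + (9−28.86)²/28.86 + (38−17.32)²/17.32 + (13−23.09)²/23.09 + (40−17.32)²/17.32 + (12−11.55)²/11.55 = 79.1619
df = 5
p-value (upper-tail) = 0.00000
→ bracket: p<0.01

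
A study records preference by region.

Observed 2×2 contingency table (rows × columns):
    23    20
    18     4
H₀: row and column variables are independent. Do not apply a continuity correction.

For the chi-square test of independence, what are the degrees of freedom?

df = (r−1)(c−1) = (2−1)·(2−1) = 1

degrees of freedom = 1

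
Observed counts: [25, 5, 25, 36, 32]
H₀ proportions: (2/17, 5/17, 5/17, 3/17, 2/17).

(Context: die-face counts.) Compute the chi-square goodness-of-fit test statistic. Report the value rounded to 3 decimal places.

test statistic = 68.630

n = 123; E_i = n·p_i = [14.47, 36.18, 36.18, 21.71, 14.47]
χ² = (25−14.47)²/14.47 + (5−36.18)²/36.18 + (25−36.18)²/36.18 + (36−21.71)²/21.71 + (32−14.47)²/14.47 = 68.6301
df = 4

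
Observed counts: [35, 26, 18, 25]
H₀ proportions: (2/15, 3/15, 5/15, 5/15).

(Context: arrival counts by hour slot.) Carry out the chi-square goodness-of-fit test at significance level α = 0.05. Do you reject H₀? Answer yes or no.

n = 104; E_i = n·p_i = [13.87, 20.80, 34.67, 34.67]
χ² = (35−13.87)²/13.87 + (26−20.80)²/20.80 + (18−34.67)²/34.67 + (25−34.67)²/34.67 = 44.2163
df = 3
p-value (upper-tail) = 0.00000
At α=0.05: p < α → reject H₀

reject H₀: yes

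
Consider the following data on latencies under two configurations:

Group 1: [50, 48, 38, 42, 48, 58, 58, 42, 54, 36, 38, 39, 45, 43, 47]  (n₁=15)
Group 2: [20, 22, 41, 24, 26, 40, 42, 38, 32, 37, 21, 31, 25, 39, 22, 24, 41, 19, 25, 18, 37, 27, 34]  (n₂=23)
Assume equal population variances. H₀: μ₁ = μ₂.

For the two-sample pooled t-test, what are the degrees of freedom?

df = n₁ + n₂ − 2 = 15 + 23 − 2 = 36

degrees of freedom = 36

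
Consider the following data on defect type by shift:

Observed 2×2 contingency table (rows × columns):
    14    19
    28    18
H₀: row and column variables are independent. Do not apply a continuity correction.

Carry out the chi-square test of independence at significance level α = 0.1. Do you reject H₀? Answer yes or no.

reject H₀: no

Row totals [33, 46], col totals [42, 37], n=79
χ² = (14−17.54)²/17.54 + (19−15.46)²/15.46 + (28−24.46)²/24.46 + (18−21.54)²/21.54 = 2.6256
df = 1
p-value (upper-tail) = 0.10516
At α=0.1: p ≥ α → fail to reject H₀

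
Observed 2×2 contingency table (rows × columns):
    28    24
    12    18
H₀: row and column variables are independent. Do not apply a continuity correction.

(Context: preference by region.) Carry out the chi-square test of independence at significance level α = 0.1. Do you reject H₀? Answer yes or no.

reject H₀: no

Row totals [52, 30], col totals [40, 42], n=82
χ² = (28−25.37)²/25.37 + (24−26.63)²/26.63 + (12−14.63)²/14.63 + (18−15.37)²/15.37 = 1.4598
df = 1
p-value (upper-tail) = 0.22697
At α=0.1: p ≥ α → fail to reject H₀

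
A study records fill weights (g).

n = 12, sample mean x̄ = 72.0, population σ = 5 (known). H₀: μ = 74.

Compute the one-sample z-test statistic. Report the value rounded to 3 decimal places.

SE = σ/√n = 5/√12 = 1.4434
z = (x̄−μ₀)/SE = (72.0−74)/1.4434 = -1.3856

test statistic = -1.386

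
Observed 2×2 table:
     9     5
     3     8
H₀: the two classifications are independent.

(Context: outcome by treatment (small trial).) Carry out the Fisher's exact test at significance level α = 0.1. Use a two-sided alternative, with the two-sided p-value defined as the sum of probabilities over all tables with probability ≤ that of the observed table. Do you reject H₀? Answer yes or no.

reject H₀: no

Margins: r₁=14, r₂=11, c₁=12, c₂=13, n=25
p_obs = C(14,9)·C(11,3)/C(25,12); sum pmf over tables with pmf ≤ p_obs
p-value (two-sided) = 0.11070
At α=0.1: p ≥ α → fail to reject H₀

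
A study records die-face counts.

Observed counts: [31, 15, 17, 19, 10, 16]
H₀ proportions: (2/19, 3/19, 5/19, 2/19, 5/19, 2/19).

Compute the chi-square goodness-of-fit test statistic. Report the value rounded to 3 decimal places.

test statistic = 57.687

n = 108; E_i = n·p_i = [11.37, 17.05, 28.42, 11.37, 28.42, 11.37]
χ² = (31−11.37)²/11.37 + (15−17.05)²/17.05 + (17−28.42)²/28.42 + (19−11.37)²/11.37 + (10−28.42)²/28.42 + (16−11.37)²/11.37 = 57.6870
df = 5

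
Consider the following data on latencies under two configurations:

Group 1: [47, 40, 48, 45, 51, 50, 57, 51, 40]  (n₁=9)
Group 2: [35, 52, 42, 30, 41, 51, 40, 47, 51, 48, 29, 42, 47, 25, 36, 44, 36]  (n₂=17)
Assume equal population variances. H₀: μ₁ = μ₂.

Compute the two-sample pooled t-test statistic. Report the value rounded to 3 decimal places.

test statistic = 2.216

x̄₁=47.667, s₁=5.477, n₁=9
x̄₂=40.941, s₂=8.143, n₂=17
s_p² = [8·5.477² + 16·8.143²]/24 = 54.2059
SE = √(s_p²·(1/9+1/17)) = 3.0350
t = (47.667−40.941)/3.0350 = 2.2159
df = 24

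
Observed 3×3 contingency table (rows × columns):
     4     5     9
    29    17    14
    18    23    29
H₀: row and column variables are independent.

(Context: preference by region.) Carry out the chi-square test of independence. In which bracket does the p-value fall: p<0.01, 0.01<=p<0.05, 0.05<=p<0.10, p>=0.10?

p-value bracket: 0.01<=p<0.05

Row totals [18, 60, 70], col totals [51, 45, 52], n=148
χ² = (4−6.20)²/6.20 + (5−5.47)²/5.47 + (9−6.32)²/6.32 + (29−20.68)²/20.68 + (17−18.24)²/18.24 + (14−21.08)²/21.08 + (18−24.12)²/24.12 + (23−21.28)²/21.28 + (29−24.59)²/24.59 = 10.2509
df = 4
p-value (upper-tail) = 0.03641
→ bracket: 0.01<=p<0.05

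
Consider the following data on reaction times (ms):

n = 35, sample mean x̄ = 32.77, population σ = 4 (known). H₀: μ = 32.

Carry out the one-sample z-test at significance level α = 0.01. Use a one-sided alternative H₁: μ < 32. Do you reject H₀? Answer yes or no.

reject H₀: no

SE = σ/√n = 4/√35 = 0.6761
z = (x̄−μ₀)/SE = (32.77−32)/0.6761 = 1.1388
p-value (one-sided, H₁ less) = 0.87262
At α=0.01: p ≥ α → fail to reject H₀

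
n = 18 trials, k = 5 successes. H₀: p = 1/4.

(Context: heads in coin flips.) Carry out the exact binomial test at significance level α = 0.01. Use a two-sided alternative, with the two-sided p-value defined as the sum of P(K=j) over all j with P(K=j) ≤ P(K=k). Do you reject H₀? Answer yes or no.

reject H₀: no

Exact binomial: n=18, k=5, p₀=1/4=0.2500
P(X=j) = C(n,j)·p₀^j·(1−p₀)^(n−j); p = Σ P(X=j) over j with P(X=j) ≤ P(X=5)
p-value (two-sided) = 0.78702
At α=0.01: p ≥ α → fail to reject H₀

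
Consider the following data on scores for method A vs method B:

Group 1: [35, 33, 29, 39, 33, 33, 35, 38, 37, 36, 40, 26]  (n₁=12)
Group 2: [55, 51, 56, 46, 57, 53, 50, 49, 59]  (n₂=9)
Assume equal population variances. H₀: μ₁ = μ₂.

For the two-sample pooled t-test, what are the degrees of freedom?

degrees of freedom = 19

df = n₁ + n₂ − 2 = 12 + 9 − 2 = 19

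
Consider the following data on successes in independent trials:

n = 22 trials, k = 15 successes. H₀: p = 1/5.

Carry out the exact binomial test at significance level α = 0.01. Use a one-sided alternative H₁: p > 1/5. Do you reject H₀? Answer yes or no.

Exact binomial: n=22, k=15, p₀=1/5=0.2000
P(X≥15) from Σ C(n,i)·p₀^i·(1−p₀)^(n−i)
p-value (one-sided, H₁ greater) = 0.00000
At α=0.01: p < α → reject H₀

reject H₀: yes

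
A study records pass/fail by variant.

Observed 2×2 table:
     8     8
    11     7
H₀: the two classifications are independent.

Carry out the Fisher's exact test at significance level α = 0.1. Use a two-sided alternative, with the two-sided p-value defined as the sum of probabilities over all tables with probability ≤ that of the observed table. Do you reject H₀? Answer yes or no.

Margins: r₁=16, r₂=18, c₁=19, c₂=15, n=34
p_obs = C(16,8)·C(18,11)/C(34,19); sum pmf over tables with pmf ≤ p_obs
p-value (two-sided) = 0.73028
At α=0.1: p ≥ α → fail to reject H₀

reject H₀: no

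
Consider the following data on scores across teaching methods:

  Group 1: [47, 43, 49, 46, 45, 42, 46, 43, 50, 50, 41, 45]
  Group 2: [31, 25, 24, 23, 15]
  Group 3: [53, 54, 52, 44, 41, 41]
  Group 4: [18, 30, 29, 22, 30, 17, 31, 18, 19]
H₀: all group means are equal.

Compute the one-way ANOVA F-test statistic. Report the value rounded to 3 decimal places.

Group means [45.58, 23.60, 47.50, 23.78], grand mean 36.375
SSB = Σnᵢ(x̄ᵢ−x̄)² = 4004.328; SSW = ΣΣ(x−x̄ᵢ)² = 717.172
MSB = 4004.328/3 = 1334.7759; MSW = 717.172/28 = 25.6133
F = MSB/MSW = 52.1126
df = (3, 28)

test statistic = 52.113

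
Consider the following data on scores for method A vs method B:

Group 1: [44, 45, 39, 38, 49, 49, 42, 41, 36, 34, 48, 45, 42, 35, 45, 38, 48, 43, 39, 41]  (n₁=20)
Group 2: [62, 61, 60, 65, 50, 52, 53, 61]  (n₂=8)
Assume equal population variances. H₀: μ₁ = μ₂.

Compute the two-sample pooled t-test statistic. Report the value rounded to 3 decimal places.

test statistic = -7.840

x̄₁=42.050, s₁=4.605, n₁=20
x̄₂=58.000, s₂=5.503, n₂=8
s_p² = [19·4.605² + 7·5.503²]/26 = 23.6519
SE = √(s_p²·(1/20+1/8)) = 2.0345
t = (42.050−58.000)/2.0345 = -7.8399
df = 26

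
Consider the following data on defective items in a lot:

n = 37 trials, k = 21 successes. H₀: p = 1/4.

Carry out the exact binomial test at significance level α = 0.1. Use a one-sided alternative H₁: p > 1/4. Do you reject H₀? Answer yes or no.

Exact binomial: n=37, k=21, p₀=1/4=0.2500
P(X≥21) from Σ C(n,i)·p₀^i·(1−p₀)^(n−i)
p-value (one-sided, H₁ greater) = 0.00004
At α=0.1: p < α → reject H₀

reject H₀: yes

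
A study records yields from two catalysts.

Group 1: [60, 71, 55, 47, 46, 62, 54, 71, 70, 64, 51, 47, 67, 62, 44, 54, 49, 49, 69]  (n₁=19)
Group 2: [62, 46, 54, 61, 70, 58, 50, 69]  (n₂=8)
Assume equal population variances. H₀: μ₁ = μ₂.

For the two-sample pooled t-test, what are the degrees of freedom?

df = n₁ + n₂ − 2 = 19 + 8 − 2 = 25

degrees of freedom = 25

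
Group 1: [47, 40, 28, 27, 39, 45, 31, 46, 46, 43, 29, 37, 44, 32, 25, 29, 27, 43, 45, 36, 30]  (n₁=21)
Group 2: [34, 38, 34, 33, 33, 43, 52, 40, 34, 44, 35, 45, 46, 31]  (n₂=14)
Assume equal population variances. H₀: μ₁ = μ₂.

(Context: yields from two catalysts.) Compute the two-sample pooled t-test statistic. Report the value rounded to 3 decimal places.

x̄₁=36.619, s₁=7.697, n₁=21
x̄₂=38.714, s₂=6.342, n₂=14
s_p² = [20·7.697² + 13·6.342²]/33 = 51.7518
SE = √(s_p²·(1/21+1/14)) = 2.4821
t = (36.619−38.714)/2.4821 = -0.8441
df = 33

test statistic = -0.844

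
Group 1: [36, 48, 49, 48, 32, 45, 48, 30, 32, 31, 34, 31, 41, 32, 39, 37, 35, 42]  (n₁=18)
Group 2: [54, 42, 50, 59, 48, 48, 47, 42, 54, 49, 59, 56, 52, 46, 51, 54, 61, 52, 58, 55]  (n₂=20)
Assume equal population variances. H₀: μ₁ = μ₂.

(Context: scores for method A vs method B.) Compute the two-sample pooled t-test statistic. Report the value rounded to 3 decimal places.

x̄₁=38.333, s₁=6.834, n₁=18
x̄₂=51.850, s₂=5.422, n₂=20
s_p² = [17·6.834² + 19·5.422²]/36 = 37.5708
SE = √(s_p²·(1/18+1/20)) = 1.9914
t = (38.333−51.850)/1.9914 = -6.7874
df = 36

test statistic = -6.787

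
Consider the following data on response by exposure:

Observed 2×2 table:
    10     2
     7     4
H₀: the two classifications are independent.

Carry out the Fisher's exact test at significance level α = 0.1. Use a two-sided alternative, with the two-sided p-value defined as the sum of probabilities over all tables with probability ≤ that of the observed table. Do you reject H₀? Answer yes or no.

reject H₀: no

Margins: r₁=12, r₂=11, c₁=17, c₂=6, n=23
p_obs = C(12,10)·C(11,7)/C(23,17); sum pmf over tables with pmf ≤ p_obs
p-value (two-sided) = 0.37071
At α=0.1: p ≥ α → fail to reject H₀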